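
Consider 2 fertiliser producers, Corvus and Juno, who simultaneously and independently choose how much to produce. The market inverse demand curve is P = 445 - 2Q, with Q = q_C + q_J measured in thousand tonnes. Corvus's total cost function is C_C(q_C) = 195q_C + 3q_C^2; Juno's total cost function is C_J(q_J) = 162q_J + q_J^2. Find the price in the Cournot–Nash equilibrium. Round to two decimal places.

Corvus's profit: π_C = (445 - 2Q)q_C - (195q_C + 3q_C²). Setting ∂π_C/∂q_C = 0: 250 - 10q_C - 2(q_J) = 0.
Juno's first-order condition: 283 - 6q_J - 2(q_C) = 0.
Rearranging gives the reaction functions q_C = (250 - 2q_J)/10 and q_J = (283 - 2q_C)/6.
Solving the pair: q_C = 467/28, q_J = 1165/28.
Total output Q = 408/7, so price P = 445 - 2·(408/7) = 328.4286.

328.43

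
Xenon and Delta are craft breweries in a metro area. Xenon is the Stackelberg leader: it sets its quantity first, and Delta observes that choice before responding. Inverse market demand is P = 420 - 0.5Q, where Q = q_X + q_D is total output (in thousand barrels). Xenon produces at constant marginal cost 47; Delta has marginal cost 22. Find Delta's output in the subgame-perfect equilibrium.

Solve by backward induction. Given q_X, the follower Delta maximises π_D = (420 - (1/2)q_X - (1/2)q_D)q_D - 22q_D.
∂π_D/∂q_D = 398 - (1/2)q_X - q_D = 0 gives the reaction function q_D = (398 - (1/2)q_X).
The leader anticipates this reaction. Substituting into P = 420 - 0.5Q gives P = 221 - (1/4)q_X, so π_X = (221 - (1/4)q_X)q_X - 47q_X.
Maximising: ∂π_X/∂q_X = 174 - (1/2)q_X = 0, giving q_X = 348.
Then q_D = (398 - (1/2)·348) = 224.

224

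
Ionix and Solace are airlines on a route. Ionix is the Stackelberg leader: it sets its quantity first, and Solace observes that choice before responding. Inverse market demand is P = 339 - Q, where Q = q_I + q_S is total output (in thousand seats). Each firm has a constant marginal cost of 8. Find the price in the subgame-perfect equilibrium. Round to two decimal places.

The follower Solace best-responds to any q_I: π_S = (339 - Q)q_S - 8q_S.
Setting the follower's marginal profit to zero, 331 - q_I - 2q_S = 0, i.e. q_S = (331 - q_I)/2.
Ionix substitutes q_S(q_I) into its own profit: π_I = q_I(339 - q_I - (331 - q_I)/2) - 8q_I = (347/2 - (1/2)q_I)q_I - 8q_I.
Maximising: ∂π_I/∂q_I = 331/2 - q_I = 0, giving q_I = 331/2.
Then q_S = (331 - 331/2)/2 = 331/4.
Total output Q = 993/4, so price P = 339 - 993/4 = 363/4.

90.75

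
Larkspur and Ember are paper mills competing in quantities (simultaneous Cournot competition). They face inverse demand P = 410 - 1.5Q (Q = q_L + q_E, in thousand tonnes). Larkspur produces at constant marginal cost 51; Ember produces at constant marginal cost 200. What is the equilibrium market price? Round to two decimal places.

Larkspur's profit: π_L = (410 - 1.5Q)q_L - (51q_L). Setting ∂π_L/∂q_L = 0: 359 - 3q_L - (3/2)(q_E) = 0.
Ember's first-order condition: 210 - 3q_E - (3/2)(q_L) = 0.
Rearranging gives the reaction functions q_L = (359 - (3/2)q_E)/3 and q_E = (210 - (3/2)q_L)/3.
Substituting one into the other gives q_L = 1016/9 and q_E = 122/9.
Total output Q = 1138/9, so price P = 410 - (3/2)·(1138/9) = 661/3.

220.33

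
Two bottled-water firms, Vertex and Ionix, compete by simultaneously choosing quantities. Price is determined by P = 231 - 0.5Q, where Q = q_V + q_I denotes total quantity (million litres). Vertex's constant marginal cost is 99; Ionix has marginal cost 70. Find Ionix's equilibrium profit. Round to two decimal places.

8022.22

Vertex's profit: π_V = (231 - 0.5Q)q_V - (99q_V). Setting ∂π_V/∂q_V = 0: 132 - q_V - (1/2)(q_I) = 0.
Ionix's profit: π_I = (231 - 0.5Q)q_I - (70q_I). Setting ∂π_I/∂q_I = 0: 161 - q_I - (1/2)(q_V) = 0.
So q_V = (132 - (1/2)q_I) and q_I = (161 - (1/2)q_V).
Substituting one into the other gives q_V = 206/3 and q_I = 380/3.
Price P = 231 - (1/2)·(586/3) = 400/3.
Ionix's profit: (400/3 - 70)·(380/3) = 8022.2222.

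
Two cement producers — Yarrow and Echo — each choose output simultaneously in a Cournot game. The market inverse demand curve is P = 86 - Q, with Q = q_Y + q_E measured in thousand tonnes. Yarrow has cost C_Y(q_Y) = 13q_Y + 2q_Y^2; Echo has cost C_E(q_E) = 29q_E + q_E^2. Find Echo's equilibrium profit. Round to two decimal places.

Yarrow's profit: π_Y = (86 - Q)q_Y - (13q_Y + 2q_Y²). Setting ∂π_Y/∂q_Y = 0: 73 - 6q_Y - (q_E) = 0.
Echo's first-order condition: 57 - 4q_E - (q_Y) = 0.
Best responses: q_Y = (73 - q_E)/6, q_E = (57 - q_Y)/4.
Solving the pair: q_Y = 235/23, q_E = 269/23.
Price P = 86 - 504/23 = 1474/23.
Echo's profit: (1474/23)·(269/23) - 29·(269/23) - (269/23)² = 273.5766.

273.58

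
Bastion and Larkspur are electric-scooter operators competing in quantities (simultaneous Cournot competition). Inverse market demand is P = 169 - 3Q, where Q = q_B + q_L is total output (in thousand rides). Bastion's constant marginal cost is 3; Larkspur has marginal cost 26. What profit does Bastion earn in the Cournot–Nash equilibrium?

Bastion's profit: π_B = (169 - 3Q)q_B - (3q_B). Setting ∂π_B/∂q_B = 0: 166 - 6q_B - 3(q_L) = 0.
Larkspur's first-order condition: 143 - 6q_L - 3(q_B) = 0.
So q_B = (166 - 3q_L)/6 and q_L = (143 - 3q_B)/6.
Substituting one into the other gives q_B = 21 and q_L = 40/3.
Price P = 169 - 3·(103/3) = 66.
Bastion's profit: (66 - 3)·21 = 1323.

1323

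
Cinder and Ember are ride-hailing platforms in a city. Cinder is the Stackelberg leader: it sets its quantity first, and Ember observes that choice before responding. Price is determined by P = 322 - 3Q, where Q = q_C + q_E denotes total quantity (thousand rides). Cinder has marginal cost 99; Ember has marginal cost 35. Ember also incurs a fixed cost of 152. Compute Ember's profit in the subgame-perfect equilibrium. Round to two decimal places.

Solve by backward induction. Given q_C, the follower Ember maximises π_E = (322 - 3q_C - 3q_E)q_E - 35q_E.
Setting the follower's marginal profit to zero, 287 - 3q_C - 6q_E = 0, i.e. q_E = (287 - 3q_C)/6.
The leader anticipates this reaction. Substituting into P = 322 - 3Q gives P = 357/2 - (3/2)q_C, so π_C = (357/2 - (3/2)q_C)q_C - 99q_C.
Leader FOC: 159/2 - 3q_C = 0, so q_C = 53/2.
Then q_E = (287 - 3·(53/2))/6 = 415/12.
Price P = 322 - 3·(733/12) = 555/4.
Ember's profit: (555/4 - 35)·(415/12) - 152 = 3436.0208.

3436.02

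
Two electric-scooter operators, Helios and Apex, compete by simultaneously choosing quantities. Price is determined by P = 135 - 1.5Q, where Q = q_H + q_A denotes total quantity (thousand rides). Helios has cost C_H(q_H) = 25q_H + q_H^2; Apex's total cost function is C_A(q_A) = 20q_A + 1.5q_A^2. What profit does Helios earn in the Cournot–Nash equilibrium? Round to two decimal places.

Helios's profit: π_H = (135 - 1.5Q)q_H - (25q_H + q_H²). Setting ∂π_H/∂q_H = 0: 110 - 5q_H - (3/2)(q_A) = 0.
Apex's first-order condition: 115 - 6q_A - (3/2)(q_H) = 0.
Rearranging gives the reaction functions q_H = (110 - (3/2)q_A)/5 and q_A = (115 - (3/2)q_H)/6.
Substituting one into the other gives q_H = 650/37 and q_A = 1640/111.
Price P = 135 - (3/2)·32.3423 = 86.4865.
Helios's profit: 86.4865·(650/37) - 25·(650/37) - (650/37)² = 771.5486.

771.55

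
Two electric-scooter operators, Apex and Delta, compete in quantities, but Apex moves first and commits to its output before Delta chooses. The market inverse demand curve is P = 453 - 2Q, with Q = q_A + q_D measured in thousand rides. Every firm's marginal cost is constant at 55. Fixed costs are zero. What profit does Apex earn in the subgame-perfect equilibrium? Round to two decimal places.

9900.25

Solve by backward induction. Given q_A, the follower Delta maximises π_D = (453 - 2q_A - 2q_D)q_D - 55q_D.
Setting the follower's marginal profit to zero, 398 - 2q_A - 4q_D = 0, i.e. q_D = (398 - 2q_A)/4.
Apex substitutes q_D(q_A) into its own profit: π_A = q_A(453 - 2q_A - (398 - 2q_A)/2) - 55q_A = (254 - q_A)q_A - 55q_A.
Leader FOC: 199 - 2q_A = 0, so q_A = 199/2.
Then q_D = (398 - 2·(199/2))/4 = 199/4.
Price P = 453 - 2·(597/4) = 309/2.
Apex's profit: (309/2 - 55)·(199/2) = 9900.2500.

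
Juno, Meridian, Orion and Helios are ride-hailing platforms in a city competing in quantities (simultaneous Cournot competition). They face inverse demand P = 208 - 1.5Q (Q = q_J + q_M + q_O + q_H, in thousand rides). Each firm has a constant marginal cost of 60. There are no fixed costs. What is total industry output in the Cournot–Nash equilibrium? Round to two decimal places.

A representative firm's profit is π_i = q_i(208 - 1.5Q) - 60q_i.
First-order condition (treating rivals' output as given): 148 - 3q_i - (3/2)·Σ_{j≠i} q_j = 0.
With identical firms every q_j equals q_i, so Σ_{j≠i} q_j = 3q_i and 148 = (15/2)q_i, giving q_i = 296/15.
Total output Q = 296/15 + 296/15 + 296/15 + 296/15 = 1184/15.

78.93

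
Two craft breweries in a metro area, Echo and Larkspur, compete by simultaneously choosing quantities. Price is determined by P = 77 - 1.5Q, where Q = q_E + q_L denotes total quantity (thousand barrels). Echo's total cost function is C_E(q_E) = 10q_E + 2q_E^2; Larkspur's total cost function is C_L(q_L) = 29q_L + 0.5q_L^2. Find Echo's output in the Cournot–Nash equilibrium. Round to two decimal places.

7.61

Echo's profit: π_E = (77 - 1.5Q)q_E - (10q_E + 2q_E²). Setting ∂π_E/∂q_E = 0: 67 - 7q_E - (3/2)(q_L) = 0.
Larkspur's profit: π_L = (77 - 1.5Q)q_L - (29q_L + (1/2)q_L²). Setting ∂π_L/∂q_L = 0: 48 - 4q_L - (3/2)(q_E) = 0.
Best responses: q_E = (67 - (3/2)q_L)/7, q_L = (48 - (3/2)q_E)/4.
Solving the pair: q_E = 784/103, q_L = 942/103.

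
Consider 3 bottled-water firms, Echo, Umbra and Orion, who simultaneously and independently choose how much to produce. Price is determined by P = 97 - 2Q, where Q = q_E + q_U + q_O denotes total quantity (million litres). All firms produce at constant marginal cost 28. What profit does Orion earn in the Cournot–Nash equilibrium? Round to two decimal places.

148.78

A representative firm's profit is π_i = q_i(97 - 2Q) - 28q_i.
First-order condition (treating rivals' output as given): 69 - 4q_i - 2·Σ_{j≠i} q_j = 0.
With identical firms every q_j equals q_i, so Σ_{j≠i} q_j = 2q_i and 69 = 8q_i, giving q_i = 69/8.
Price P = 97 - 2·(207/8) = 181/4.
Orion's profit: (181/4 - 28)·(69/8) = 148.7813.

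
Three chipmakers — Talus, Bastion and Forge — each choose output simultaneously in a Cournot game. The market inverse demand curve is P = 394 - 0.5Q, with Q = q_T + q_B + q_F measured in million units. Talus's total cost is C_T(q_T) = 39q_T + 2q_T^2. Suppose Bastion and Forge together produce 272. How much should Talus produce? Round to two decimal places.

With rivals' combined output fixed at 272, Talus's profit is π_T = (394 - (1/2)·272 - (1/2)q_T)q_T - (39q_T + 2q_T²) = (258 - (1/2)q_T)q_T - (39q_T + 2q_T²).
∂π_T/∂q_T = 219 - 5q_T = 0, so q_T = 219/5.

43.80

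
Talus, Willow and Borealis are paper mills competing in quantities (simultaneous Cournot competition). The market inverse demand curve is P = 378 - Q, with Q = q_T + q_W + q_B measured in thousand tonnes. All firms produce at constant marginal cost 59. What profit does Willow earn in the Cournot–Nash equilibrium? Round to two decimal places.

6360.06

Each firm earns π_i = (378 - Q)q_i - 59q_i.
First-order condition (treating rivals' output as given): 319 - 2q_i - Σ_{j≠i} q_j = 0.
With identical firms every q_j equals q_i, so Σ_{j≠i} q_j = 2q_i and 319 = 4q_i, giving q_i = 319/4.
Price P = 378 - 957/4 = 555/4.
Willow's profit: (555/4 - 59)·(319/4) = 6360.0625.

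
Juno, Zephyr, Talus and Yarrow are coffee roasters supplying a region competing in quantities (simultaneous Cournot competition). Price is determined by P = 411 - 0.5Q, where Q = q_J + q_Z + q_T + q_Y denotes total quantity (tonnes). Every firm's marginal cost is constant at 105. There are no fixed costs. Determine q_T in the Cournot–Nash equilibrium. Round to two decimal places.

A representative firm's profit is π_i = q_i(411 - 0.5Q) - 105q_i.
First-order condition (treating rivals' output as given): 306 - q_i - (1/2)·Σ_{j≠i} q_j = 0.
With identical firms every q_j equals q_i, so Σ_{j≠i} q_j = 3q_i and 306 = (5/2)q_i, giving q_i = 612/5.

122.40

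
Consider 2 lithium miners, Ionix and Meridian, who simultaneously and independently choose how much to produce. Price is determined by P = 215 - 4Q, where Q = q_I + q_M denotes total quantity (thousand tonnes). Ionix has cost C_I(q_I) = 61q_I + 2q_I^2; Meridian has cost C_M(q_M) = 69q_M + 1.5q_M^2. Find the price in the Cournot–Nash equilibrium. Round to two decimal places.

Ionix's profit: π_I = (215 - 4Q)q_I - (61q_I + 2q_I²). Setting ∂π_I/∂q_I = 0: 154 - 12q_I - 4(q_M) = 0.
Meridian's profit: π_M = (215 - 4Q)q_M - (69q_M + (3/2)q_M²). Setting ∂π_M/∂q_M = 0: 146 - 11q_M - 4(q_I) = 0.
So q_I = (154 - 4q_M)/12 and q_M = (146 - 4q_I)/11.
Substituting one into the other gives q_I = 555/58 and q_M = 284/29.
Total output Q = 1123/58, so price P = 215 - 4·(1123/58) = 137.5517.

137.55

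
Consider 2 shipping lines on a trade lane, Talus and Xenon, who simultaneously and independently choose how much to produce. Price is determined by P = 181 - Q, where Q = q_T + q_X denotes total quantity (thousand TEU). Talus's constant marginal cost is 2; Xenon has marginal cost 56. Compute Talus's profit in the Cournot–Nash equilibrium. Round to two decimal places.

6032.11

Talus's profit: π_T = (181 - Q)q_T - (2q_T). Setting ∂π_T/∂q_T = 0: 179 - 2q_T - (q_X) = 0.
Xenon's profit: π_X = (181 - Q)q_X - (56q_X). Setting ∂π_X/∂q_X = 0: 125 - 2q_X - (q_T) = 0.
Best responses: q_T = (179 - q_X)/2, q_X = (125 - q_T)/2.
Solving the pair: q_T = 233/3, q_X = 71/3.
Price P = 181 - 304/3 = 239/3.
Talus's profit: (239/3 - 2)·(233/3) = 6032.1111.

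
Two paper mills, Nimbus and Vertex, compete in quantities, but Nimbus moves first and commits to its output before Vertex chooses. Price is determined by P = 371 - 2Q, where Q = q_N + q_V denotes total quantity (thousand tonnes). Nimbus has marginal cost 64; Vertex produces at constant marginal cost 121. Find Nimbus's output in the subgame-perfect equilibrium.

Solve by backward induction. Given q_N, the follower Vertex maximises π_V = (371 - 2q_N - 2q_V)q_V - 121q_V.
Setting the follower's marginal profit to zero, 250 - 2q_N - 4q_V = 0, i.e. q_V = (250 - 2q_N)/4.
The leader anticipates this reaction. Substituting into P = 371 - 2Q gives P = 246 - q_N, so π_N = (246 - q_N)q_N - 64q_N.
The leader's first-order condition 182 - 2q_N = 0 yields q_N = 91.
Then q_V = (250 - 2·91)/4 = 17.

91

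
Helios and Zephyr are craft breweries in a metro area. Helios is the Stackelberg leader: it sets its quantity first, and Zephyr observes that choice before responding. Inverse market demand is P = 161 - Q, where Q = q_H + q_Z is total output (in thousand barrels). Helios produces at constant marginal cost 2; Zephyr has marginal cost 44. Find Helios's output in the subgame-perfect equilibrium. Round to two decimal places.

The follower Zephyr best-responds to any q_H: π_Z = (161 - Q)q_Z - 44q_Z.
∂π_Z/∂q_Z = 117 - q_H - 2q_Z = 0 gives the reaction function q_Z = (117 - q_H)/2.
Helios substitutes q_Z(q_H) into its own profit: π_H = q_H(161 - q_H - (117 - q_H)/2) - 2q_H = (205/2 - (1/2)q_H)q_H - 2q_H.
Leader FOC: 201/2 - q_H = 0, so q_H = 201/2.
Then q_Z = (117 - 201/2)/2 = 33/4.

100.50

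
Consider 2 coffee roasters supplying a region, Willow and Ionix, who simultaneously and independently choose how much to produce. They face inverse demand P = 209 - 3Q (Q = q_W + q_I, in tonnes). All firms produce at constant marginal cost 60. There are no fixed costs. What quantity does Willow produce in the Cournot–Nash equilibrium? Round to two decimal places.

Each firm earns π_i = (209 - 3Q)q_i - 60q_i.
First-order condition (treating rivals' output as given): 149 - 6q_i - 3q_j = 0.
With identical firms every q_j equals q_i, so q_j = q_i and 149 = 9q_i, giving q_i = 149/9.

16.56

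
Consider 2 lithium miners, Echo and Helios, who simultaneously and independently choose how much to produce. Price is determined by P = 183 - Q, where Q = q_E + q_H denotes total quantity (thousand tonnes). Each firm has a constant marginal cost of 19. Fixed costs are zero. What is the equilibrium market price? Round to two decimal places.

Each firm earns π_i = (183 - Q)q_i - 19q_i.
First-order condition (treating rivals' output as given): 164 - 2q_i - q_j = 0.
By symmetry each firm produces the same amount; substituting q_j = q_i yields q_i = 164/3.
Total output Q = 328/3, so price P = 183 - 328/3 = 221/3.

73.67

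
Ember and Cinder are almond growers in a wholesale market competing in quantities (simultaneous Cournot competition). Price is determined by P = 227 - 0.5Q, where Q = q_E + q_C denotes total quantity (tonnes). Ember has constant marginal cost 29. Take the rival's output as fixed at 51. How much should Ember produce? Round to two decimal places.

With the rival's output fixed at 51, Ember's profit is π_E = (227 - (1/2)·51 - (1/2)q_E)q_E - (29q_E) = (403/2 - (1/2)q_E)q_E - (29q_E).
∂π_E/∂q_E = 345/2 - q_E = 0, so q_E = 345/2.

172.50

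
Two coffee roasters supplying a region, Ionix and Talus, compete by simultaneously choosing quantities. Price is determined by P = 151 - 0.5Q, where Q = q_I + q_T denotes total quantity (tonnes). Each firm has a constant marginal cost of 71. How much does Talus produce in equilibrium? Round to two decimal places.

A representative firm's profit is π_i = q_i(151 - 0.5Q) - 71q_i.
Setting ∂π_i/∂q_i = 0 with rivals' quantities fixed: 80 - q_i - (1/2)q_j = 0.
By symmetry each firm produces the same amount; substituting q_j = q_i yields q_i = 80/(3/2) = 160/3.

53.33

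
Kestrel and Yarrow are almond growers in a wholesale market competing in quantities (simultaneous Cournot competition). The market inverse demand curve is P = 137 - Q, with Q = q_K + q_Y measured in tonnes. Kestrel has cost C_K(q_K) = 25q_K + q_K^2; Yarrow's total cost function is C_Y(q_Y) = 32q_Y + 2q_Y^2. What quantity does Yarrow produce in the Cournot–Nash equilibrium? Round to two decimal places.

13.39

Kestrel's profit: π_K = (137 - Q)q_K - (25q_K + q_K²). Setting ∂π_K/∂q_K = 0: 112 - 4q_K - (q_Y) = 0.
Yarrow's profit: π_Y = (137 - Q)q_Y - (32q_Y + 2q_Y²). Setting ∂π_Y/∂q_Y = 0: 105 - 6q_Y - (q_K) = 0.
Best responses: q_K = (112 - q_Y)/4, q_Y = (105 - q_K)/6.
Substituting one into the other gives q_K = 567/23 and q_Y = 308/23.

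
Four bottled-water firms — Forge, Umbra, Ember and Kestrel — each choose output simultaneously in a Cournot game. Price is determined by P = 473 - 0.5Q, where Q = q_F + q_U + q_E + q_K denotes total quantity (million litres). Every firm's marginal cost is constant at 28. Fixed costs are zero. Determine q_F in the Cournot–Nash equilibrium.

178

Each firm earns π_i = (473 - 0.5Q)q_i - 28q_i.
First-order condition (treating rivals' output as given): 445 - q_i - (1/2)·Σ_{j≠i} q_j = 0.
By symmetry each firm produces the same amount; substituting Σ_{j≠i} q_j = 3q_i yields q_i = 445/(5/2) = 178.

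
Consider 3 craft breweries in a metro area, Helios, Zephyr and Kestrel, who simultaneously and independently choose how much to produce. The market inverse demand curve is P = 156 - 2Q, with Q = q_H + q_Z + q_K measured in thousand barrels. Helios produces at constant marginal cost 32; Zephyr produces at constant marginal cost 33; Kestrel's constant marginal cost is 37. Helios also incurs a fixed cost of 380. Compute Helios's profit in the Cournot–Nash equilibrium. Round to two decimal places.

Helios's profit: π_H = (156 - 2Q)q_H - (32q_H). Setting ∂π_H/∂q_H = 0: 124 - 4q_H - 2(q_Z + q_K) = 0.
Zephyr's first-order condition: 123 - 4q_Z - 2(q_H + q_K) = 0.
Kestrel's first-order condition: 119 - 4q_K - 2(q_H + q_Z) = 0.
Adding the 3 first-order conditions: 366 − 8Q = 0, so Q = 183/4.
Back-substituting: q_H = (124 − 183/2)/2 = 65/4, q_Z = (123 − 183/2)/2 = 63/4, q_K = (119 − 183/2)/2 = 55/4.
Price P = 156 - 2·(183/4) = 129/2.
Helios's profit: (129/2 - 32)·(65/4) - 380 = 1185/8.

148.13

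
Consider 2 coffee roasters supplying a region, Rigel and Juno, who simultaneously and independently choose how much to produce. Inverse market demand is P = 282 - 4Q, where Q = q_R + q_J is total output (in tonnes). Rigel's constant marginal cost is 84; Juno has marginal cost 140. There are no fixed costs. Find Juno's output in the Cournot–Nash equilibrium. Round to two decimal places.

7.17

Rigel's profit: π_R = (282 - 4Q)q_R - (84q_R). Setting ∂π_R/∂q_R = 0: 198 - 8q_R - 4(q_J) = 0.
Juno's profit: π_J = (282 - 4Q)q_J - (140q_J). Setting ∂π_J/∂q_J = 0: 142 - 8q_J - 4(q_R) = 0.
Best responses: q_R = (198 - 4q_J)/8, q_J = (142 - 4q_R)/8.
Solving the pair: q_R = 127/6, q_J = 43/6.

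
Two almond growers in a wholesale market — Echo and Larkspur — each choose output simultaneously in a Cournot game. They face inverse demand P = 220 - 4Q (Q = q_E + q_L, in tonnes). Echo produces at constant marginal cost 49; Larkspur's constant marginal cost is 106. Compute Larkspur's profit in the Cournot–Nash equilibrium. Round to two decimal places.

Echo's profit: π_E = (220 - 4Q)q_E - (49q_E). Setting ∂π_E/∂q_E = 0: 171 - 8q_E - 4(q_L) = 0.
Larkspur's profit: π_L = (220 - 4Q)q_L - (106q_L). Setting ∂π_L/∂q_L = 0: 114 - 8q_L - 4(q_E) = 0.
Best responses: q_E = (171 - 4q_L)/8, q_L = (114 - 4q_E)/8.
Substituting one into the other gives q_E = 19 and q_L = 19/4.
Price P = 220 - 4·(95/4) = 125.
Larkspur's profit: (125 - 106)·(19/4) = 361/4.

90.25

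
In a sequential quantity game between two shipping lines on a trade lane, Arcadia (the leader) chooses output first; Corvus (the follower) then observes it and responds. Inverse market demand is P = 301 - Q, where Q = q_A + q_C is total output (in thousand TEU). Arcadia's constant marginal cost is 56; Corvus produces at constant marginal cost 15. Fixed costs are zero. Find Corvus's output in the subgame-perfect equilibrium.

92

Solve by backward induction. Given q_A, the follower Corvus maximises π_C = (301 - q_A - q_C)q_C - 15q_C.
∂π_C/∂q_C = 286 - q_A - 2q_C = 0 gives the reaction function q_C = (286 - q_A)/2.
The leader anticipates this reaction. Substituting into P = 301 - Q gives P = 158 - (1/2)q_A, so π_A = (158 - (1/2)q_A)q_A - 56q_A.
The leader's first-order condition 102 - q_A = 0 yields q_A = 102.
Then q_C = (286 - 102)/2 = 92.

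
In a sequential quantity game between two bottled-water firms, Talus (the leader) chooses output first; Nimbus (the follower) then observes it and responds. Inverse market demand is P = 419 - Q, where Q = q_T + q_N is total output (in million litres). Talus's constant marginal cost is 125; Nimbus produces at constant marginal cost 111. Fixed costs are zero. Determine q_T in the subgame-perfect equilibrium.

Solve by backward induction. Given q_T, the follower Nimbus maximises π_N = (419 - q_T - q_N)q_N - 111q_N.
Setting the follower's marginal profit to zero, 308 - q_T - 2q_N = 0, i.e. q_N = (308 - q_T)/2.
Talus substitutes q_N(q_T) into its own profit: π_T = q_T(419 - q_T - (308 - q_T)/2) - 125q_T = (265 - (1/2)q_T)q_T - 125q_T.
The leader's first-order condition 140 - q_T = 0 yields q_T = 140.
Then q_N = (308 - 140)/2 = 84.

140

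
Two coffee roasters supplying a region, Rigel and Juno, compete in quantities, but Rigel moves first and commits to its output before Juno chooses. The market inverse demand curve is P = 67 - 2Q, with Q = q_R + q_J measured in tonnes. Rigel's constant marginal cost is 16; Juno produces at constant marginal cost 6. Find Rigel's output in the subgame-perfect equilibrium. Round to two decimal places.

10.25

Solve by backward induction. Given q_R, the follower Juno maximises π_J = (67 - 2q_R - 2q_J)q_J - 6q_J.
Setting the follower's marginal profit to zero, 61 - 2q_R - 4q_J = 0, i.e. q_J = (61 - 2q_R)/4.
Rigel substitutes q_J(q_R) into its own profit: π_R = q_R(67 - 2q_R - (61 - 2q_R)/2) - 16q_R = (73/2 - q_R)q_R - 16q_R.
Maximising: ∂π_R/∂q_R = 41/2 - 2q_R = 0, giving q_R = 41/4.
Then q_J = (61 - 2·(41/4))/4 = 81/8.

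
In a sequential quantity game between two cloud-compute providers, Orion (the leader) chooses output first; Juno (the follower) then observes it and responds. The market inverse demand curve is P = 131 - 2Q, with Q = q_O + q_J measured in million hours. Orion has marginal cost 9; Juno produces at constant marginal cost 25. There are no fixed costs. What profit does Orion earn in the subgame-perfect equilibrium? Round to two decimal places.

The follower Juno best-responds to any q_O: π_J = (131 - 2Q)q_J - 25q_J.
∂π_J/∂q_J = 106 - 2q_O - 4q_J = 0 gives the reaction function q_J = (106 - 2q_O)/4.
Orion substitutes q_J(q_O) into its own profit: π_O = q_O(131 - 2q_O - (106 - 2q_O)/2) - 9q_O = (78 - q_O)q_O - 9q_O.
Leader FOC: 69 - 2q_O = 0, so q_O = 69/2.
Then q_J = (106 - 2·(69/2))/4 = 37/4.
Price P = 131 - 2·(175/4) = 87/2.
Orion's profit: (87/2 - 9)·(69/2) = 1190.2500.

1190.25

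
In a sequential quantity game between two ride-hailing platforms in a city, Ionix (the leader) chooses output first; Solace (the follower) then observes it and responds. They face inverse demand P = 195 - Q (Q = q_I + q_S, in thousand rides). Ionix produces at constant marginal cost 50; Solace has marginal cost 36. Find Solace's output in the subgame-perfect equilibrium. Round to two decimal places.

Solve by backward induction. Given q_I, the follower Solace maximises π_S = (195 - q_I - q_S)q_S - 36q_S.
Follower FOC: 159 - q_I - 2q_S = 0, so q_S(q_I) = (159 - q_I)/2.
The leader anticipates this reaction. Substituting into P = 195 - Q gives P = 231/2 - (1/2)q_I, so π_I = (231/2 - (1/2)q_I)q_I - 50q_I.
Maximising: ∂π_I/∂q_I = 131/2 - q_I = 0, giving q_I = 131/2.
Then q_S = (159 - 131/2)/2 = 187/4.

46.75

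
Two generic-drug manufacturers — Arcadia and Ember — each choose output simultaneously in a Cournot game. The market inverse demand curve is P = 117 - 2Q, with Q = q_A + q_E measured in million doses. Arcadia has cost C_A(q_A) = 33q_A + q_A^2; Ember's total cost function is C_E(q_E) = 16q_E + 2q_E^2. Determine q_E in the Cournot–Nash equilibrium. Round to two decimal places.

9.95

Arcadia's profit: π_A = (117 - 2Q)q_A - (33q_A + q_A²). Setting ∂π_A/∂q_A = 0: 84 - 6q_A - 2(q_E) = 0.
Ember's profit: π_E = (117 - 2Q)q_E - (16q_E + 2q_E²). Setting ∂π_E/∂q_E = 0: 101 - 8q_E - 2(q_A) = 0.
So q_A = (84 - 2q_E)/6 and q_E = (101 - 2q_A)/8.
Solving the pair: q_A = 235/22, q_E = 219/22.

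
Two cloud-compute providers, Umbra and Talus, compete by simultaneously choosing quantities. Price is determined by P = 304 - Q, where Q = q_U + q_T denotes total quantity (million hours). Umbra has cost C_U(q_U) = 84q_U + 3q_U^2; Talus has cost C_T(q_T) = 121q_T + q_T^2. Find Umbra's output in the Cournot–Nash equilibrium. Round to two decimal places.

Umbra's profit: π_U = (304 - Q)q_U - (84q_U + 3q_U²). Setting ∂π_U/∂q_U = 0: 220 - 8q_U - (q_T) = 0.
Talus's first-order condition: 183 - 4q_T - (q_U) = 0.
Best responses: q_U = (220 - q_T)/8, q_T = (183 - q_U)/4.
Solving the pair: q_U = 697/31, q_T = 1244/31.

22.48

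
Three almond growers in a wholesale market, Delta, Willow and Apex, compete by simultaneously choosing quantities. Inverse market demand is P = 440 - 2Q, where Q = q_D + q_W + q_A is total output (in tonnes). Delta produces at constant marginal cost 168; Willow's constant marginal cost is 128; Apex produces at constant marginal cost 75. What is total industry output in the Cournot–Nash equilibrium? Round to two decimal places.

Delta's profit: π_D = (440 - 2Q)q_D - (168q_D). Setting ∂π_D/∂q_D = 0: 272 - 4q_D - 2(q_W + q_A) = 0.
Willow's profit: π_W = (440 - 2Q)q_W - (128q_W). Setting ∂π_W/∂q_W = 0: 312 - 4q_W - 2(q_D + q_A) = 0.
Apex's first-order condition: 365 - 4q_A - 2(q_D + q_W) = 0.
Summing all 3 equations gives 949 − 8Q = 0, hence Q = 949/8.
Back-substituting: q_D = (272 − 949/4)/2 = 139/8, q_W = (312 − 949/4)/2 = 299/8, q_A = (365 − 949/4)/2 = 511/8.
Total output Q = 139/8 + 299/8 + 511/8 = 949/8.

118.63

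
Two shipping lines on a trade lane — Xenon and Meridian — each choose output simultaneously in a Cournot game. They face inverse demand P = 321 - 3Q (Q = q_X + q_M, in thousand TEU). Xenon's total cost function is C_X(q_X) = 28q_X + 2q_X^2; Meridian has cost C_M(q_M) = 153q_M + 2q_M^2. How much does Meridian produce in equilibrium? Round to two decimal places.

Xenon's profit: π_X = (321 - 3Q)q_X - (28q_X + 2q_X²). Setting ∂π_X/∂q_X = 0: 293 - 10q_X - 3(q_M) = 0.
Meridian's first-order condition: 168 - 10q_M - 3(q_X) = 0.
Rearranging gives the reaction functions q_X = (293 - 3q_M)/10 and q_M = (168 - 3q_X)/10.
Solving the pair: q_X = 26.6593, q_M = 801/91.

8.80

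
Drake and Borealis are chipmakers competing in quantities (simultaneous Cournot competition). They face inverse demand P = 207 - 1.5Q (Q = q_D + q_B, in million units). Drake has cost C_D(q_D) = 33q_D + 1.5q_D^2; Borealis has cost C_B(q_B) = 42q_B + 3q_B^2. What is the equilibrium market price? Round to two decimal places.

Drake's profit: π_D = (207 - 1.5Q)q_D - (33q_D + (3/2)q_D²). Setting ∂π_D/∂q_D = 0: 174 - 6q_D - (3/2)(q_B) = 0.
Borealis's profit: π_B = (207 - 1.5Q)q_B - (42q_B + 3q_B²). Setting ∂π_B/∂q_B = 0: 165 - 9q_B - (3/2)(q_D) = 0.
So q_D = (174 - (3/2)q_B)/6 and q_B = (165 - (3/2)q_D)/9.
Substituting one into the other gives q_D = 586/23 and q_B = 324/23.
Total output Q = 910/23, so price P = 207 - (3/2)·(910/23) = 147.6522.

147.65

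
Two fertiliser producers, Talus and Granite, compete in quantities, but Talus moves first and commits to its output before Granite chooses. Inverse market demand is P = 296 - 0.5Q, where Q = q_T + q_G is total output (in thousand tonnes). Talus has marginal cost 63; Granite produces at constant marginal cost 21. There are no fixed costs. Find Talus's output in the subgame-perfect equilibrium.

Solve by backward induction. Given q_T, the follower Granite maximises π_G = (296 - (1/2)q_T - (1/2)q_G)q_G - 21q_G.
∂π_G/∂q_G = 275 - (1/2)q_T - q_G = 0 gives the reaction function q_G = (275 - (1/2)q_T).
Talus substitutes q_G(q_T) into its own profit: π_T = q_T(296 - (1/2)q_T - (275 - (1/2)q_T)/2) - 63q_T = (317/2 - (1/4)q_T)q_T - 63q_T.
Leader FOC: 191/2 - (1/2)q_T = 0, so q_T = 191.
Then q_G = (275 - (1/2)·191) = 359/2.

191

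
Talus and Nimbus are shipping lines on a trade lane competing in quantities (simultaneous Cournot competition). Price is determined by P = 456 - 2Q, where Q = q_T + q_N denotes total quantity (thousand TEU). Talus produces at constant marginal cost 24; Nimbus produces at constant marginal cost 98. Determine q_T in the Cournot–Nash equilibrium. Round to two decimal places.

84.33

Talus's profit: π_T = (456 - 2Q)q_T - (24q_T). Setting ∂π_T/∂q_T = 0: 432 - 4q_T - 2(q_N) = 0.
Nimbus's profit: π_N = (456 - 2Q)q_N - (98q_N). Setting ∂π_N/∂q_N = 0: 358 - 4q_N - 2(q_T) = 0.
So q_T = (432 - 2q_N)/4 and q_N = (358 - 2q_T)/4.
Substituting one into the other gives q_T = 253/3 and q_N = 142/3.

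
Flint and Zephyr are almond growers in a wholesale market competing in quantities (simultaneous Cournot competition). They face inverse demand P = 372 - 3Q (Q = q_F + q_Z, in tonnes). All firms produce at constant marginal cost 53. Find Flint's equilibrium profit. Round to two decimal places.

Each firm earns π_i = (372 - 3Q)q_i - 53q_i.
Setting ∂π_i/∂q_i = 0 with rivals' quantities fixed: 319 - 6q_i - 3q_j = 0.
By symmetry each firm produces the same amount; substituting q_j = q_i yields q_i = 319/9.
Price P = 372 - 3·(638/9) = 478/3.
Flint's profit: (478/3 - 53)·(319/9) = 3768.9259.

3768.93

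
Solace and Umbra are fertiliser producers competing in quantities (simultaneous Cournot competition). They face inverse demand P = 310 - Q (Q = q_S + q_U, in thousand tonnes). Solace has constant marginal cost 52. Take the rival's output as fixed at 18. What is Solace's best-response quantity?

With the rival's output fixed at 18, Solace's profit is π_S = (310 - 18 - q_S)q_S - (52q_S) = (292 - q_S)q_S - (52q_S).
∂π_S/∂q_S = 240 - 2q_S = 0, so q_S = 120.

120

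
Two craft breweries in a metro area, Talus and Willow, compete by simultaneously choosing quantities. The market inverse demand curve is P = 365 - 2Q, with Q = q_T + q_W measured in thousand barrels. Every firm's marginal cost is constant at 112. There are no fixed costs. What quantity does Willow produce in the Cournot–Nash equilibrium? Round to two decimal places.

Each firm earns π_i = (365 - 2Q)q_i - 112q_i.
First-order condition (treating rivals' output as given): 253 - 4q_i - 2q_j = 0.
With identical firms every q_j equals q_i, so q_j = q_i and 253 = 6q_i, giving q_i = 253/6.

42.17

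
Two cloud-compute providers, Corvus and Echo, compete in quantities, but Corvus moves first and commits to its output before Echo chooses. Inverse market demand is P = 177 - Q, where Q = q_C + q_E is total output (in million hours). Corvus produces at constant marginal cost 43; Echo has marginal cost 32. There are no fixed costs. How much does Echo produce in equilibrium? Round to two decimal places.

41.75

Solve by backward induction. Given q_C, the follower Echo maximises π_E = (177 - q_C - q_E)q_E - 32q_E.
∂π_E/∂q_E = 145 - q_C - 2q_E = 0 gives the reaction function q_E = (145 - q_C)/2.
Corvus substitutes q_E(q_C) into its own profit: π_C = q_C(177 - q_C - (145 - q_C)/2) - 43q_C = (209/2 - (1/2)q_C)q_C - 43q_C.
Maximising: ∂π_C/∂q_C = 123/2 - q_C = 0, giving q_C = 123/2.
Then q_E = (145 - 123/2)/2 = 167/4.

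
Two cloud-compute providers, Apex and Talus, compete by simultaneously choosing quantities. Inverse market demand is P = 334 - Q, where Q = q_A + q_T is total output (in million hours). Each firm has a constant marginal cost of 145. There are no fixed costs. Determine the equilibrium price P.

Each firm earns π_i = (334 - Q)q_i - 145q_i.
Setting ∂π_i/∂q_i = 0 with rivals' quantities fixed: 189 - 2q_i - q_j = 0.
By symmetry each firm produces the same amount; substituting q_j = q_i yields q_i = 189/3 = 63.
Total output Q = 126, so price P = 334 - 126 = 208.

208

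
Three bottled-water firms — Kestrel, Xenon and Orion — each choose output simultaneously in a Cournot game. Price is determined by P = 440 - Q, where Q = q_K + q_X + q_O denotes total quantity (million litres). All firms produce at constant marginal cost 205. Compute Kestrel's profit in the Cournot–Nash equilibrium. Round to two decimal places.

3451.56

Each firm earns π_i = (440 - Q)q_i - 205q_i.
Setting ∂π_i/∂q_i = 0 with rivals' quantities fixed: 235 - 2q_i - Σ_{j≠i} q_j = 0.
By symmetry each firm produces the same amount; substituting Σ_{j≠i} q_j = 2q_i yields q_i = 235/4.
Price P = 440 - 705/4 = 1055/4.
Kestrel's profit: (1055/4 - 205)·(235/4) = 3451.5625.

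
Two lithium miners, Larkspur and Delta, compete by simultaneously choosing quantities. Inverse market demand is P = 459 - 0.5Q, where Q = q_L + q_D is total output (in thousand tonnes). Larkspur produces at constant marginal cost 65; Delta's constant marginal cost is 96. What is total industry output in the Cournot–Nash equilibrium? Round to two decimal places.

Larkspur's profit: π_L = (459 - 0.5Q)q_L - (65q_L). Setting ∂π_L/∂q_L = 0: 394 - q_L - (1/2)(q_D) = 0.
Delta's first-order condition: 363 - q_D - (1/2)(q_L) = 0.
Best responses: q_L = (394 - (1/2)q_D), q_D = (363 - (1/2)q_L).
Substituting one into the other gives q_L = 850/3 and q_D = 664/3.
Total output Q = 850/3 + 664/3 = 1514/3.

504.67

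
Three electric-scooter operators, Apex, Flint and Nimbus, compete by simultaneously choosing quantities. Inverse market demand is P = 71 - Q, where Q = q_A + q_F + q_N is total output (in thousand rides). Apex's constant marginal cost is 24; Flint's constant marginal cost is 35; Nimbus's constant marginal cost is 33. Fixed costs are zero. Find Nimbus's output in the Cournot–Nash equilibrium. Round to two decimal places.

Apex's profit: π_A = (71 - Q)q_A - (24q_A). Setting ∂π_A/∂q_A = 0: 47 - 2q_A - (q_F + q_N) = 0.
Flint's profit: π_F = (71 - Q)q_F - (35q_F). Setting ∂π_F/∂q_F = 0: 36 - 2q_F - (q_A + q_N) = 0.
Nimbus's profit: π_N = (71 - Q)q_N - (33q_N). Setting ∂π_N/∂q_N = 0: 38 - 2q_N - (q_A + q_F) = 0.
Adding the 3 first-order conditions: 121 − 4Q = 0, so Q = 121/4.
Back-substituting: q_A = (47 − 121/4) = 67/4, q_F = (36 − 121/4) = 23/4, q_N = (38 − 121/4) = 31/4.

7.75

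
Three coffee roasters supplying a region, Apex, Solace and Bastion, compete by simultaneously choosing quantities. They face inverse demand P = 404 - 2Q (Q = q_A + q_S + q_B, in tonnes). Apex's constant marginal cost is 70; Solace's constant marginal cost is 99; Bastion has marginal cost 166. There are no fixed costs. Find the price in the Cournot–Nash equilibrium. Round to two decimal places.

184.75

Apex's profit: π_A = (404 - 2Q)q_A - (70q_A). Setting ∂π_A/∂q_A = 0: 334 - 4q_A - 2(q_S + q_B) = 0.
Solace's first-order condition: 305 - 4q_S - 2(q_A + q_B) = 0.
Bastion's profit: π_B = (404 - 2Q)q_B - (166q_B). Setting ∂π_B/∂q_B = 0: 238 - 4q_B - 2(q_A + q_S) = 0.
Adding the 3 conditions: 877 − 4Q − 4Q = 0, i.e. Q = 877/8.
Back-substituting: q_A = (334 − 877/4)/2 = 459/8, q_S = (305 − 877/4)/2 = 343/8, q_B = (238 − 877/4)/2 = 75/8.
Total output Q = 877/8, so price P = 404 - 2·(877/8) = 739/4.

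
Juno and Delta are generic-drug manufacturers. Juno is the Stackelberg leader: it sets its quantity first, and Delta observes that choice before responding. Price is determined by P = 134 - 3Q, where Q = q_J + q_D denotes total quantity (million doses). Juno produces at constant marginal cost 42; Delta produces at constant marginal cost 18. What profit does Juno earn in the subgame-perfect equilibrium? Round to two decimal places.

192.67

Solve by backward induction. Given q_J, the follower Delta maximises π_D = (134 - 3q_J - 3q_D)q_D - 18q_D.
∂π_D/∂q_D = 116 - 3q_J - 6q_D = 0 gives the reaction function q_D = (116 - 3q_J)/6.
The leader anticipates this reaction. Substituting into P = 134 - 3Q gives P = 76 - (3/2)q_J, so π_J = (76 - (3/2)q_J)q_J - 42q_J.
Maximising: ∂π_J/∂q_J = 34 - 3q_J = 0, giving q_J = 34/3.
Then q_D = (116 - 3·(34/3))/6 = 41/3.
Price P = 134 - 3·25 = 59.
Juno's profit: (59 - 42)·(34/3) = 578/3.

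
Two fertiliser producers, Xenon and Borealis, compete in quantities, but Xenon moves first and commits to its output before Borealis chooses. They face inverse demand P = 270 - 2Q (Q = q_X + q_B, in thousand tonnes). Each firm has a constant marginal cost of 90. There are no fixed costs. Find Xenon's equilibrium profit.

2025

Solve by backward induction. Given q_X, the follower Borealis maximises π_B = (270 - 2q_X - 2q_B)q_B - 90q_B.
Follower FOC: 180 - 2q_X - 4q_B = 0, so q_B(q_X) = (180 - 2q_X)/4.
The leader anticipates this reaction. Substituting into P = 270 - 2Q gives P = 180 - q_X, so π_X = (180 - q_X)q_X - 90q_X.
The leader's first-order condition 90 - 2q_X = 0 yields q_X = 45.
Then q_B = (180 - 2·45)/4 = 45/2.
Price P = 270 - 2·(135/2) = 135.
Xenon's profit: (135 - 90)·45 = 2025.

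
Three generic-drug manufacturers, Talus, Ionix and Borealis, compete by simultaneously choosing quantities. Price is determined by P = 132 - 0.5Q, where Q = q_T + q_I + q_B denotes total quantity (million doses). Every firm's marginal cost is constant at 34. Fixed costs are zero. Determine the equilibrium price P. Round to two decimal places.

A representative firm's profit is π_i = q_i(132 - 0.5Q) - 34q_i.
Setting ∂π_i/∂q_i = 0 with rivals' quantities fixed: 98 - q_i - (1/2)·Σ_{j≠i} q_j = 0.
By symmetry each firm produces the same amount; substituting Σ_{j≠i} q_j = 2q_i yields q_i = 98/2 = 49.
Total output Q = 147, so price P = 132 - (1/2)·147 = 117/2.

58.50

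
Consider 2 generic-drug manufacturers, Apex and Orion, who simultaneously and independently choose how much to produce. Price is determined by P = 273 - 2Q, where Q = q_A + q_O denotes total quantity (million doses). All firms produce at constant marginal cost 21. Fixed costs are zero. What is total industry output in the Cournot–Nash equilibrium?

Each firm earns π_i = (273 - 2Q)q_i - 21q_i.
Setting ∂π_i/∂q_i = 0 with rivals' quantities fixed: 252 - 4q_i - 2q_j = 0.
With identical firms every q_j equals q_i, so q_j = q_i and 252 = 6q_i, giving q_i = 42.
Total output Q = 42 + 42 = 84.

84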